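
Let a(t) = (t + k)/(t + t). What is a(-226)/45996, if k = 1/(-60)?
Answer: 13561/1247411520 ≈ 1.0871e-5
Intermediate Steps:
k = -1/60 ≈ -0.016667
a(t) = (-1/60 + t)/(2*t) (a(t) = (t - 1/60)/(t + t) = (-1/60 + t)/((2*t)) = (-1/60 + t)*(1/(2*t)) = (-1/60 + t)/(2*t))
a(-226)/45996 = ((1/120)*(-1 + 60*(-226))/(-226))/45996 = ((1/120)*(-1/226)*(-1 - 13560))*(1/45996) = ((1/120)*(-1/226)*(-13561))*(1/45996) = (13561/27120)*(1/45996) = 13561/1247411520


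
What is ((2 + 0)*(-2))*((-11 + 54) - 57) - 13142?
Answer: -13086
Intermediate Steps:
((2 + 0)*(-2))*((-11 + 54) - 57) - 13142 = (2*(-2))*(43 - 57) - 13142 = -4*(-14) - 13142 = 56 - 13142 = -13086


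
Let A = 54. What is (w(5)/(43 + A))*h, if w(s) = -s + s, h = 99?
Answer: 0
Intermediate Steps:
w(s) = 0
(w(5)/(43 + A))*h = (0/(43 + 54))*99 = (0/97)*99 = (0*(1/97))*99 = 0*99 = 0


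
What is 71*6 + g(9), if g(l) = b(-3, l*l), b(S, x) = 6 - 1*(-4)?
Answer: 436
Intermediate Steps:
b(S, x) = 10 (b(S, x) = 6 + 4 = 10)
g(l) = 10
71*6 + g(9) = 71*6 + 10 = 426 + 10 = 436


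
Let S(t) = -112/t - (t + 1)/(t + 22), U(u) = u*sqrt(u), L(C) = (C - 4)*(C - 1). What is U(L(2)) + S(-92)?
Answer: -19/230 - 2*I*sqrt(2) ≈ -0.082609 - 2.8284*I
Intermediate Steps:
L(C) = (-1 + C)*(-4 + C) (L(C) = (-4 + C)*(-1 + C) = (-1 + C)*(-4 + C))
U(u) = u**(3/2)
S(t) = -112/t - (1 + t)/(22 + t)
U(L(2)) + S(-92) = (4 + 2**2 - 5*2)**(3/2) + (-2464 - 1*(-92)**2 - 113*(-92))/((-92)*(22 - 92)) = (4 + 4 - 10)**(3/2) - 1/92*(-2464 - 1*8464 + 10396)/(-70) = (-2)**(3/2) - 1/92*(-1/70)*(-2464 - 8464 + 10396) = -2*I*sqrt(2) - 1/92*(-1/70)*(-532) = -2*I*sqrt(2) - 19/230 = -19/230 - 2*I*sqrt(2)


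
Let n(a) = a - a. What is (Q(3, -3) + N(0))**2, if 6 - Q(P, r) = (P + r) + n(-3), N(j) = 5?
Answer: 121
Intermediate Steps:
n(a) = 0
Q(P, r) = 6 - P - r (Q(P, r) = 6 - ((P + r) + 0) = 6 - (P + r) = 6 + (-P - r) = 6 - P - r)
(Q(3, -3) + N(0))**2 = ((6 - 1*3 - 1*(-3)) + 5)**2 = ((6 - 3 + 3) + 5)**2 = (6 + 5)**2 = 11**2 = 121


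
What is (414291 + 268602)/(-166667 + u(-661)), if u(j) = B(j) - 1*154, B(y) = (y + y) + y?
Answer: -75877/18756 ≈ -4.0455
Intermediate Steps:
B(y) = 3*y (B(y) = 2*y + y = 3*y)
u(j) = -154 + 3*j (u(j) = 3*j - 1*154 = 3*j - 154 = -154 + 3*j)
(414291 + 268602)/(-166667 + u(-661)) = (414291 + 268602)/(-166667 + (-154 + 3*(-661))) = 682893/(-166667 + (-154 - 1983)) = 682893/(-166667 - 2137) = 682893/(-168804) = 682893*(-1/168804) = -75877/18756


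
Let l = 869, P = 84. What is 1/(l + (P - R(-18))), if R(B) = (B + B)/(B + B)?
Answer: 1/952 ≈ 0.0010504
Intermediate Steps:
R(B) = 1 (R(B) = (2*B)/((2*B)) = (2*B)*(1/(2*B)) = 1)
1/(l + (P - R(-18))) = 1/(869 + (84 - 1*1)) = 1/(869 + (84 - 1)) = 1/(869 + 83) = 1/952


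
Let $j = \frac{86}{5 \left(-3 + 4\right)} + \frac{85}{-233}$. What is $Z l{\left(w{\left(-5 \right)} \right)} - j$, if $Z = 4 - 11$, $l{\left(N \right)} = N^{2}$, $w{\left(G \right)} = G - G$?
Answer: $- \frac{19613}{1165} \approx -16.835$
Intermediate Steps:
$w{\left(G \right)} = 0$
$Z = -7$
$j = \frac{19613}{1165}$ ($j = \frac{86}{5 \cdot 1} + 85 \left(- \frac{1}{233}\right) = \frac{86}{5} - \frac{85}{233} = \frac{19613}{1165} \approx 16.835$)
$Z l{\left(w{\left(-5 \right)} \right)} - j = - 7 \cdot 0^{2} - \frac{19613}{1165} = \left(-7\right) 0 - \frac{19613}{1165} = 0 - \frac{19613}{1165} = - \frac{19613}{1165}$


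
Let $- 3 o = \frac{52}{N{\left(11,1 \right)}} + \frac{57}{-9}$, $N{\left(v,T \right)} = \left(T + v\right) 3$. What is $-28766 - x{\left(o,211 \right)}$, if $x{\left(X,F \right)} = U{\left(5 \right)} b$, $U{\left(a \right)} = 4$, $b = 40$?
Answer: $-28926$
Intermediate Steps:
$N{\left(v,T \right)} = 3 T + 3 v$
$o = \frac{44}{27}$ ($o = - \frac{\frac{52}{3 \cdot 1 + 3 \cdot 11} + \frac{57}{-9}}{3} = - \frac{\frac{52}{3 + 33} + 57 \left(- \frac{1}{9}\right)}{3} = - \frac{\frac{52}{36} - \frac{19}{3}}{3} = - \frac{52 \cdot \frac{1}{36} - \frac{19}{3}}{3} = - \frac{\frac{13}{9} - \frac{19}{3}}{3} = \left(- \frac{1}{3}\right) \left(- \frac{44}{9}\right) = \frac{44}{27} \approx 1.6296$)
$x{\left(X,F \right)} = 160$ ($x{\left(X,F \right)} = 4 \cdot 40 = 160$)
$-28766 - x{\left(o,211 \right)} = -28766 - 160 = -28926$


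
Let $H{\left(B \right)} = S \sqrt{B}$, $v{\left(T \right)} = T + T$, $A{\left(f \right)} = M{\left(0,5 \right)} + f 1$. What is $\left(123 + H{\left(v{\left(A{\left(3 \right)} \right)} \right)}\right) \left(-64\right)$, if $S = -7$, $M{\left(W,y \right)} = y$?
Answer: $-6080$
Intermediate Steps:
$A{\left(f \right)} = 5 + f$ ($A{\left(f \right)} = 5 + f 1 = 5 + f$)
$v{\left(T \right)} = 2 T$
$H{\left(B \right)} = - 7 \sqrt{B}$
$\left(123 + H{\left(v{\left(A{\left(3 \right)} \right)} \right)}\right) \left(-64\right) = \left(123 - 7 \sqrt{2 \left(5 + 3\right)}\right) \left(-64\right) = \left(123 - 7 \sqrt{2 \cdot 8}\right) \left(-64\right) = \left(123 - 7 \sqrt{16}\right) \left(-64\right) = \left(123 - 28\right) \left(-64\right) = 95 \left(-64\right) = -6080$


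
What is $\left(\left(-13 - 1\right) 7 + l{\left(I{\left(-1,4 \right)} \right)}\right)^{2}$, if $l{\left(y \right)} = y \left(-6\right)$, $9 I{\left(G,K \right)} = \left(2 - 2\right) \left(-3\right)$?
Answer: $9604$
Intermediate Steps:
$I{\left(G,K \right)} = 0$ ($I{\left(G,K \right)} = \frac{\left(2 - 2\right) \left(-3\right)}{9} = \frac{0 \left(-3\right)}{9} = \frac{1}{9} \cdot 0 = 0$)
$l{\left(y \right)} = - 6 y$
$\left(\left(-13 - 1\right) 7 + l{\left(I{\left(-1,4 \right)} \right)}\right)^{2} = \left(\left(-13 - 1\right) 7 - 0\right)^{2} = \left(\left(-14\right) 7 + 0\right)^{2} = \left(-98 + 0\right)^{2} = \left(-98\right)^{2} = 9604$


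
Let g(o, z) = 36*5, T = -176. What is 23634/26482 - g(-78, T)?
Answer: -2371563/13241 ≈ -179.11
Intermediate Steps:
g(o, z) = 180
23634/26482 - g(-78, T) = 23634/26482 - 1*180 = 23634*(1/26482) - 180 = 11817/13241 - 180 = -2371563/13241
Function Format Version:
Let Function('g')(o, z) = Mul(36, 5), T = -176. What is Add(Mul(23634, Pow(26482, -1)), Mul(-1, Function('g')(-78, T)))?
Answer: Rational(-2371563, 13241) ≈ -179.11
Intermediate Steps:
Function('g')(o, z) = 180
Add(Mul(23634, Pow(26482, -1)), Mul(-1, Function('g')(-78, T))) = Add(Mul(23634, Pow(26482, -1)), Mul(-1, 180)) = Add(Mul(23634, Rational(1, 26482)), -180) = Add(Rational(11817, 13241), -180) = Rational(-2371563, 13241)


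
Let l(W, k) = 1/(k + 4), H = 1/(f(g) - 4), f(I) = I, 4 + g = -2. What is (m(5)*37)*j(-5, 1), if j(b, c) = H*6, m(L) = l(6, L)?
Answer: -37/15 ≈ -2.4667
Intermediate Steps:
g = -6 (g = -4 - 2 = -6)
H = -⅒ (H = 1/(-6 - 4) = 1/(-10) = -⅒ ≈ -0.10000)
l(W, k) = 1/(4 + k)
m(L) = 1/(4 + L)
j(b, c) = -⅗ (j(b, c) = -⅒*6 = -⅗)
(m(5)*37)*j(-5, 1) = (37/(4 + 5))*(-⅗) = (37/9)*(-⅗) = -37/15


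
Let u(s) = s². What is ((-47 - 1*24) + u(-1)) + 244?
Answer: 174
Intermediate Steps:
((-47 - 1*24) + u(-1)) + 244 = ((-47 - 1*24) + (-1)²) + 244 = ((-47 - 24) + 1) + 244 = (-71 + 1) + 244 = -70 + 244 = 174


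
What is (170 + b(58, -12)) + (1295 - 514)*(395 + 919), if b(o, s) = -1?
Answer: 1026403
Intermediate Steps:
(170 + b(58, -12)) + (1295 - 514)*(395 + 919) = (170 - 1) + (1295 - 514)*(395 + 919) = 169 + 781*1314 = 169 + 1026234 = 1026403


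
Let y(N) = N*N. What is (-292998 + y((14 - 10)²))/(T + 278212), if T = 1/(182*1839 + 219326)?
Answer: -162186093808/154136125089 ≈ -1.0522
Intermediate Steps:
T = 1/554024 (T = 1/(334698 + 219326) = 1/554024 ≈ 1.8050e-6)
y(N) = N²
(-292998 + y((14 - 10)²))/(T + 278212) = (-292998 + ((14 - 10)²)²)/(1/554024 + 278212) = (-292998 + (4²)²)/(154136125089/554024) = (-292998 + 16²)*(554024/154136125089) = (-292998 + 256)*(554024/154136125089) = -292742*554024/154136125089 = -162186093808/154136125089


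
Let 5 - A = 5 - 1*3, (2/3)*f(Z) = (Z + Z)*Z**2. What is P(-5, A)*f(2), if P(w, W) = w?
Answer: -120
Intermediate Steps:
f(Z) = 3*Z**3 (f(Z) = 3*((Z + Z)*Z**2)/2 = 3*((2*Z)*Z**2)/2 = 3*(2*Z**3)/2 = 3*Z**3)
A = 3 (A = 5 - (5 - 1*3) = 5 - (5 - 3) = 5 - 1*2 = 5 - 2 = 3)
P(-5, A)*f(2) = -15*2**3 = -15*8 = -5*24 = -120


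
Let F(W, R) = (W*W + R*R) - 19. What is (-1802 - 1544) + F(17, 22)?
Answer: -2592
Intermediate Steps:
F(W, R) = -19 + R² + W² (F(W, R) = (W² + R²) - 19 = (R² + W²) - 19 = -19 + R² + W²)
(-1802 - 1544) + F(17, 22) = (-1802 - 1544) + (-19 + 22² + 17²) = -3346 + (-19 + 484 + 289) = -3346 + 754 = -2592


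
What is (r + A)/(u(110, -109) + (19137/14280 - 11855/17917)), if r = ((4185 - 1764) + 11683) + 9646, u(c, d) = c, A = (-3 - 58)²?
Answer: 2342862037320/9439203943 ≈ 248.21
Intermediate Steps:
A = 3721 (A = (-61)² = 3721)
r = 23750 (r = (2421 + 11683) + 9646 = 14104 + 9646 = 23750)
(r + A)/(u(110, -109) + (19137/14280 - 11855/17917)) = (23750 + 3721)/(110 + (19137/14280 - 11855/17917)) = 27471/(110 + (19137*(1/14280) - 11855*1/17917)) = 27471/(110 + (6379/4760 - 11855/17917)) = 27471/(110 + 57862743/85284920) = 27471/(9439203943/85284920) = 27471*(85284920/9439203943) = 2342862037320/9439203943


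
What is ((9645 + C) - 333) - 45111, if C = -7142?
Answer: -42941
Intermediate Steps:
((9645 + C) - 333) - 45111 = ((9645 - 7142) - 333) - 45111 = (2503 - 333) - 45111 = 2170 - 45111 = -42941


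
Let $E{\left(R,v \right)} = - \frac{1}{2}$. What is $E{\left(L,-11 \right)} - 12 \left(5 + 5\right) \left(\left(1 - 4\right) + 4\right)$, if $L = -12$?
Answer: $- \frac{241}{2} \approx -120.5$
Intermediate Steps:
$E{\left(R,v \right)} = - \frac{1}{2}$ ($E{\left(R,v \right)} = \left(-1\right) \frac{1}{2} = - \frac{1}{2}$)
$E{\left(L,-11 \right)} - 12 \left(5 + 5\right) \left(\left(1 - 4\right) + 4\right) = - \frac{1}{2} - 12 \left(5 + 5\right) \left(\left(1 - 4\right) + 4\right) = - \frac{1}{2} - 12 \cdot 10 \left(-3 + 4\right) = - \frac{1}{2} - 12 \cdot 10 \cdot 1 = - \frac{1}{2} - 120 = - \frac{241}{2}$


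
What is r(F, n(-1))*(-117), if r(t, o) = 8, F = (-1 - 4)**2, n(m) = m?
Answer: -936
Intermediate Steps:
F = 25 (F = (-5)**2 = 25)
r(F, n(-1))*(-117) = 8*(-117) = -936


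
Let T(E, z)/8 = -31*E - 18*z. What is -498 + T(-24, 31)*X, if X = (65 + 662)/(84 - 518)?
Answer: -20934/7 ≈ -2990.6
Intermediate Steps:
T(E, z) = -248*E - 144*z (T(E, z) = 8*(-31*E - 18*z) = -248*E - 144*z)
X = -727/434 (X = 727/(-434) = 727*(-1/434) = -727/434 ≈ -1.6751)
-498 + T(-24, 31)*X = -498 + (-248*(-24) - 144*31)*(-727/434) = -498 + (5952 - 4464)*(-727/434) = -498 + 1488*(-727/434) = -498 - 17448/7 = -20934/7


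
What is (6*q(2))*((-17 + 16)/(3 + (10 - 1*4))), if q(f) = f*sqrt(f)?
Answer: -4*sqrt(2)/3 ≈ -1.8856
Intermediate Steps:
q(f) = f**(3/2)
(6*q(2))*((-17 + 16)/(3 + (10 - 1*4))) = (6*2**(3/2))*((-17 + 16)/(3 + (10 - 1*4))) = (6*(2*sqrt(2)))*(-1/(3 + (10 - 4))) = (12*sqrt(2))*(-1/(3 + 6)) = (12*sqrt(2))*(-1/9) = -4*sqrt(2)/3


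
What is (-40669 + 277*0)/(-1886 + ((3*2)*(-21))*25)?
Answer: 40669/5036 ≈ 8.0757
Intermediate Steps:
(-40669 + 277*0)/(-1886 + ((3*2)*(-21))*25) = (-40669 + 0)/(-1886 + (6*(-21))*25) = -40669/(-1886 - 126*25) = -40669/(-1886 - 3150) = -40669/(-5036) = -40669*(-1/5036) = 40669/5036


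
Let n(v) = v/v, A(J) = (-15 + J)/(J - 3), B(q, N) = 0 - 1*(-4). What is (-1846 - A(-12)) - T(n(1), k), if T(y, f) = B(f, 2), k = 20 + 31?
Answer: -9259/5 ≈ -1851.8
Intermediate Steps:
B(q, N) = 4 (B(q, N) = 0 + 4 = 4)
k = 51
A(J) = (-15 + J)/(-3 + J)
n(v) = 1
T(y, f) = 4
(-1846 - A(-12)) - T(n(1), k) = (-1846 - (-15 - 12)/(-3 - 12)) - 1*4 = (-1846 - (-27)/(-15)) - 4 = (-1846 - (-1)*(-27)/15) - 4 = (-1846 - 1*9/5) - 4 = (-1846 - 9/5) - 4 = -9239/5 - 4 = -9259/5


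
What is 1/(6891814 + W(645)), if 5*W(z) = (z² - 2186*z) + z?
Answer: 1/6693154 ≈ 1.4941e-7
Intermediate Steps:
W(z) = -437*z + z²/5 (W(z) = ((z² - 2186*z) + z)/5 = (z² - 2185*z)/5 = -437*z + z²/5)
1/(6891814 + W(645)) = 1/(6891814 + (⅕)*645*(-2185 + 645)) = 1/(6891814 + (⅕)*645*(-1540)) = 1/(6891814 - 198660) = 1/6693154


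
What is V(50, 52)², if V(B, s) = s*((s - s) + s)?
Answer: 7311616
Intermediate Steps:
V(B, s) = s² (V(B, s) = s*(0 + s) = s*s = s²)
V(50, 52)² = (52²)² = 2704² = 7311616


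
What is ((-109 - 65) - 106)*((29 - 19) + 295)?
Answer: -85400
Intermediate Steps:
((-109 - 65) - 106)*((29 - 19) + 295) = (-174 - 106)*(10 + 295) = -280*305 = -85400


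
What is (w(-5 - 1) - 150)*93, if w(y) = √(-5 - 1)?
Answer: -13950 + 93*I*√6 ≈ -13950.0 + 227.8*I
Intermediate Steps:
w(y) = I*√6 (w(y) = √(-6) = I*√6)
(w(-5 - 1) - 150)*93 = (I*√6 - 150)*93 = (-150 + I*√6)*93 = -13950 + 93*I*√6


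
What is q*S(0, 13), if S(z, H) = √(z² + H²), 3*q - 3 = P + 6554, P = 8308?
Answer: 64415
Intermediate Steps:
q = 4955 (q = 1 + (8308 + 6554)/3 = 1 + (⅓)*14862 = 1 + 4954 = 4955)
S(z, H) = √(H² + z²)
q*S(0, 13) = 4955*√(13² + 0²) = 4955*√(169 + 0) = 4955*√169 = 4955*13 = 64415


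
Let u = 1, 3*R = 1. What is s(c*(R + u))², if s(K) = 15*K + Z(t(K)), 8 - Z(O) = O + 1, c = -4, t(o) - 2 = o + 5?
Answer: 50176/9 ≈ 5575.1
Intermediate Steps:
R = ⅓ (R = (⅓)*1 = ⅓ ≈ 0.33333)
t(o) = 7 + o (t(o) = 2 + (o + 5) = 2 + (5 + o) = 7 + o)
Z(O) = 7 - O (Z(O) = 8 - (O + 1) = 8 - (1 + O) = 8 + (-1 - O) = 7 - O)
s(K) = 14*K (s(K) = 15*K + (7 - (7 + K)) = 15*K + (7 + (-7 - K)) = 15*K - K = 14*K)
s(c*(R + u))² = (14*(-4*(⅓ + 1)))² = (14*(-4*4/3))² = (14*(-16/3))² = (-224/3)² = 50176/9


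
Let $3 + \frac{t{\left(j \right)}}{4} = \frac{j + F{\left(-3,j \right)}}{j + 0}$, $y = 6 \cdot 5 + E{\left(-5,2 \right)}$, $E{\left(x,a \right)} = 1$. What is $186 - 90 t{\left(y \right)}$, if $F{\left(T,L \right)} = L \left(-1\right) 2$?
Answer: $1626$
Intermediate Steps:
$F{\left(T,L \right)} = - 2 L$ ($F{\left(T,L \right)} = - L 2 = - 2 L$)
$y = 31$ ($y = 6 \cdot 5 + 1 = 30 + 1 = 31$)
$t{\left(j \right)} = -16$ ($t{\left(j \right)} = -12 + 4 \frac{j - 2 j}{j + 0} = -12 + 4 \frac{\left(-1\right) j}{j} = -12 + 4 \left(-1\right) = -12 - 4 = -16$)
$186 - 90 t{\left(y \right)} = 186 - -1440 = 186 + 1440 = 1626$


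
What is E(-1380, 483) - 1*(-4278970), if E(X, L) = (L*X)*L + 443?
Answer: -317659407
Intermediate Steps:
E(X, L) = 443 + X*L² (E(X, L) = X*L² + 443 = 443 + X*L²)
E(-1380, 483) - 1*(-4278970) = (443 - 1380*483²) - 1*(-4278970) = (443 - 1380*233289) + 4278970 = (443 - 321938820) + 4278970 = -321938377 + 4278970 = -317659407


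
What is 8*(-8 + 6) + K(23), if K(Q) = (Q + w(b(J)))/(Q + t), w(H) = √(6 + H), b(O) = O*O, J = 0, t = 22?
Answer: -697/45 + √6/45 ≈ -15.434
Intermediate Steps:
b(O) = O²
K(Q) = (Q + √6)/(22 + Q) (K(Q) = (Q + √(6 + 0²))/(Q + 22) = (Q + √(6 + 0))/(22 + Q) = (Q + √6)/(22 + Q))
8*(-8 + 6) + K(23) = 8*(-8 + 6) + (23 + √6)/(22 + 23) = 8*(-2) + (23 + √6)/45 = -16 + (23 + √6)/45 = -16 + (23/45 + √6/45) = -697/45 + √6/45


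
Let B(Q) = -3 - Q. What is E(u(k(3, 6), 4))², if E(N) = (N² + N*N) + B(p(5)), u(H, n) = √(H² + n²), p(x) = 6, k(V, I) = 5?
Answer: 5329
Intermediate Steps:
E(N) = -9 + 2*N² (E(N) = (N² + N*N) + (-3 - 1*6) = (N² + N²) + (-3 - 6) = 2*N² - 9 = -9 + 2*N²)
E(u(k(3, 6), 4))² = (-9 + 2*(√(5² + 4²))²)² = (-9 + 2*(√(25 + 16))²)² = (-9 + 2*(√41)²)² = (-9 + 2*41)² = (-9 + 82)² = 73² = 5329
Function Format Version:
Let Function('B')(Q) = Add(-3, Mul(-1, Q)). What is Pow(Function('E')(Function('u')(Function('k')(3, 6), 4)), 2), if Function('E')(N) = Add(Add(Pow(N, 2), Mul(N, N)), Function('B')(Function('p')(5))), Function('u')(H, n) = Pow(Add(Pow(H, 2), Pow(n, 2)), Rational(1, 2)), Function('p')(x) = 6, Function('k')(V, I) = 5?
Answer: 5329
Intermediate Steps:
Function('E')(N) = Add(-9, Mul(2, Pow(N, 2))) (Function('E')(N) = Add(Add(Pow(N, 2), Mul(N, N)), Add(-3, Mul(-1, 6))) = Add(Add(Pow(N, 2), Pow(N, 2)), Add(-3, -6)) = Add(Mul(2, Pow(N, 2)), -9) = Add(-9, Mul(2, Pow(N, 2))))
Pow(Function('E')(Function('u')(Function('k')(3, 6), 4)), 2) = Pow(Add(-9, Mul(2, Pow(Pow(Add(Pow(5, 2), Pow(4, 2)), Rational(1, 2)), 2))), 2) = Pow(Add(-9, Mul(2, Pow(Pow(Add(25, 16), Rational(1, 2)), 2))), 2) = Pow(Add(-9, Mul(2, Pow(Pow(41, Rational(1, 2)), 2))), 2) = Pow(Add(-9, Mul(2, 41)), 2) = Pow(Add(-9, 82), 2) = Pow(73, 2) = 5329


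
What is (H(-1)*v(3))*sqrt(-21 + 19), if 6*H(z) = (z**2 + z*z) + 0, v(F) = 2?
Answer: 2*I*sqrt(2)/3 ≈ 0.94281*I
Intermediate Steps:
H(z) = z**2/3 (H(z) = ((z**2 + z*z) + 0)/6 = ((z**2 + z**2) + 0)/6 = (2*z**2 + 0)/6 = (2*z**2)/6 = z**2/3)
(H(-1)*v(3))*sqrt(-21 + 19) = (((1/3)*(-1)**2)*2)*sqrt(-21 + 19) = (((1/3)*1)*2)*sqrt(-2) = ((1/3)*2)*(I*sqrt(2)) = 2*(I*sqrt(2))/3 = 2*I*sqrt(2)/3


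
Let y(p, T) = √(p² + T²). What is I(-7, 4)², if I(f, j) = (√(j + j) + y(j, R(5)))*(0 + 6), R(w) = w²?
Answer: 23364 + 144*√1282 ≈ 28520.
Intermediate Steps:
y(p, T) = √(T² + p²)
I(f, j) = 6*√(625 + j²) + 6*√2*√j (I(f, j) = (√(j + j) + √((5²)² + j²))*(0 + 6) = (√(2*j) + √(25² + j²))*6 = (√2*√j + √(625 + j²))*6 = (√(625 + j²) + √2*√j)*6 = 6*√(625 + j²) + 6*√2*√j)
I(-7, 4)² = (6*√(625 + 4²) + 6*√2*√4)² = (6*√(625 + 16) + 6*√2*2)² = (6*√641 + 12*√2)²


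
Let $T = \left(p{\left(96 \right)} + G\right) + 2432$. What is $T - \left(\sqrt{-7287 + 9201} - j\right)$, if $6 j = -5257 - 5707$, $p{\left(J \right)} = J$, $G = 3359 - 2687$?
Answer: $\frac{4118}{3} - \sqrt{1914} \approx 1328.9$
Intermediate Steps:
$G = 672$ ($G = 3359 - 2687 = 672$)
$T = 3200$ ($T = \left(96 + 672\right) + 2432 = 768 + 2432 = 3200$)
$j = - \frac{5482}{3}$ ($j = \frac{-5257 - 5707}{6} = \frac{1}{6} \left(-10964\right) = - \frac{5482}{3} \approx -1827.3$)
$T - \left(\sqrt{-7287 + 9201} - j\right) = 3200 - \left(\sqrt{-7287 + 9201} - - \frac{5482}{3}\right) = 3200 - \left(\sqrt{1914} + \frac{5482}{3}\right) = 3200 - \left(\frac{5482}{3} + \sqrt{1914}\right) = \frac{4118}{3} - \sqrt{1914}$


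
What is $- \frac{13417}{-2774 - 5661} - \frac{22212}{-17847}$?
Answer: $\frac{47423491}{16726605} \approx 2.8352$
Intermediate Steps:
$- \frac{13417}{-2774 - 5661} - \frac{22212}{-17847} = - \frac{13417}{-8435} - - \frac{2468}{1983} = \left(-13417\right) \left(- \frac{1}{8435}\right) + \frac{2468}{1983} = \frac{13417}{8435} + \frac{2468}{1983} = \frac{47423491}{16726605}$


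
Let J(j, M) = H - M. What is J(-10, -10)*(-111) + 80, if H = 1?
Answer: -1141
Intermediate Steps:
J(j, M) = 1 - M
J(-10, -10)*(-111) + 80 = (1 - 1*(-10))*(-111) + 80 = (1 + 10)*(-111) + 80 = 11*(-111) + 80 = -1221 + 80 = -1141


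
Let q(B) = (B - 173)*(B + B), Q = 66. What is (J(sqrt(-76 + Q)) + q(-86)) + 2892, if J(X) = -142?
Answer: 47298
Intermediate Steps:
q(B) = 2*B*(-173 + B) (q(B) = (-173 + B)*(2*B) = 2*B*(-173 + B))
(J(sqrt(-76 + Q)) + q(-86)) + 2892 = (-142 + 2*(-86)*(-173 - 86)) + 2892 = (-142 + 2*(-86)*(-259)) + 2892 = (-142 + 44548) + 2892 = 44406 + 2892 = 47298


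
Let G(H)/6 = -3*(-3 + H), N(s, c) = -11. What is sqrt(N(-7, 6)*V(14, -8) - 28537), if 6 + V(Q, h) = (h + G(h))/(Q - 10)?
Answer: 3*I*sqrt(12886)/2 ≈ 170.27*I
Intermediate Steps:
G(H) = 54 - 18*H (G(H) = 6*(-3*(-3 + H)) = 6*(9 - 3*H) = 54 - 18*H)
V(Q, h) = -6 + (54 - 17*h)/(-10 + Q) (V(Q, h) = -6 + (h + (54 - 18*h))/(Q - 10) = -6 + (54 - 17*h)/(-10 + Q))
sqrt(N(-7, 6)*V(14, -8) - 28537) = sqrt(-11*(114 - 17*(-8) - 6*14)/(-10 + 14) - 28537) = sqrt(-11*(114 + 136 - 84)/4 - 28537) = sqrt(-11*166/4 - 28537) = sqrt(-11*83/2 - 28537) = sqrt(-913/2 - 28537) = sqrt(-57987/2) = 3*I*sqrt(12886)/2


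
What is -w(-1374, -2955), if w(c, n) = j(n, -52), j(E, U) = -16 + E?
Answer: 2971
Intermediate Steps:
w(c, n) = -16 + n
-w(-1374, -2955) = -(-16 - 2955) = -1*(-2971) = 2971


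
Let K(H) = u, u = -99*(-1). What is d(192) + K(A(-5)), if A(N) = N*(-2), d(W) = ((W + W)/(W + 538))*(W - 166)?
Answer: 41127/365 ≈ 112.68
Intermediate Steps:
d(W) = 2*W*(-166 + W)/(538 + W) (d(W) = ((2*W)/(538 + W))*(-166 + W) = (2*W/(538 + W))*(-166 + W) = 2*W*(-166 + W)/(538 + W))
A(N) = -2*N
u = 99
K(H) = 99
d(192) + K(A(-5)) = 2*192*(-166 + 192)/(538 + 192) + 99 = 2*192*26/730 + 99 = 2*192*(1/730)*26 + 99 = 4992/365 + 99 = 41127/365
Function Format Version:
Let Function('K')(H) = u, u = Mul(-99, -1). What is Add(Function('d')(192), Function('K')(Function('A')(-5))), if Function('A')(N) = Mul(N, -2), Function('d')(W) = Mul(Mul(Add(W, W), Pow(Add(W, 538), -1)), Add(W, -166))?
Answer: Rational(41127, 365) ≈ 112.68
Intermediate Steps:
Function('d')(W) = Mul(2, W, Pow(Add(538, W), -1), Add(-166, W)) (Function('d')(W) = Mul(Mul(Mul(2, W), Pow(Add(538, W), -1)), Add(-166, W)) = Mul(Mul(2, W, Pow(Add(538, W), -1)), Add(-166, W)) = Mul(2, W, Pow(Add(538, W), -1), Add(-166, W)))
Function('A')(N) = Mul(-2, N)
u = 99
Function('K')(H) = 99
Add(Function('d')(192), Function('K')(Function('A')(-5))) = Add(Mul(2, 192, Pow(Add(538, 192), -1), Add(-166, 192)), 99) = Add(Mul(2, 192, Pow(730, -1), 26), 99) = Add(Mul(2, 192, Rational(1, 730), 26), 99) = Add(Rational(4992, 365), 99) = Rational(41127, 365)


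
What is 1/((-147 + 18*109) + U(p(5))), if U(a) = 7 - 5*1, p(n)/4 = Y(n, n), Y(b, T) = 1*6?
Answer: 1/1817 ≈ 0.00055036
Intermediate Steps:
Y(b, T) = 6
p(n) = 24 (p(n) = 4*6 = 24)
U(a) = 2 (U(a) = 7 - 5 = 2)
1/((-147 + 18*109) + U(p(5))) = 1/((-147 + 18*109) + 2) = 1/((-147 + 1962) + 2) = 1/(1815 + 2) = 1/1817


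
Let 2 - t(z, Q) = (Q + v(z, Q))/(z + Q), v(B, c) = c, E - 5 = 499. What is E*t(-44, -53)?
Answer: 44352/97 ≈ 457.24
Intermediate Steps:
E = 504 (E = 5 + 499 = 504)
t(z, Q) = 2 - 2*Q/(Q + z) (t(z, Q) = 2 - (Q + Q)/(z + Q) = 2 - 2*Q/(Q + z))
E*t(-44, -53) = 504*(2*(-44)/(-53 - 44)) = 504*(2*(-44)/(-97)) = 504*(2*(-44)*(-1/97)) = 504*(88/97) = 44352/97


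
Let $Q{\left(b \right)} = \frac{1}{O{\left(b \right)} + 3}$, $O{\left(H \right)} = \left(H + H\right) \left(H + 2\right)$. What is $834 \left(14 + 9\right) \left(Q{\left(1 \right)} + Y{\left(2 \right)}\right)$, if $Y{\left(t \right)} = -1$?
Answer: $- \frac{51152}{3} \approx -17051.0$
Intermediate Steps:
$O{\left(H \right)} = 2 H \left(2 + H\right)$
$Q{\left(b \right)} = \frac{1}{3 + 2 b \left(2 + b\right)}$ ($Q{\left(b \right)} = \frac{1}{2 b \left(2 + b\right) + 3} = \frac{1}{3 + 2 b \left(2 + b\right)}$)
$834 \left(14 + 9\right) \left(Q{\left(1 \right)} + Y{\left(2 \right)}\right) = 834 \left(14 + 9\right) \left(\frac{1}{3 + 2 \cdot 1 \left(2 + 1\right)} - 1\right) = 834 \cdot 23 \left(\frac{1}{3 + 2 \cdot 1 \cdot 3} - 1\right) = 834 \cdot 23 \left(\frac{1}{3 + 6} - 1\right) = 834 \cdot 23 \left(\frac{1}{9} - 1\right) = 834 \cdot 23 \left(- \frac{8}{9}\right) = 834 \left(- \frac{184}{9}\right) = - \frac{51152}{3}$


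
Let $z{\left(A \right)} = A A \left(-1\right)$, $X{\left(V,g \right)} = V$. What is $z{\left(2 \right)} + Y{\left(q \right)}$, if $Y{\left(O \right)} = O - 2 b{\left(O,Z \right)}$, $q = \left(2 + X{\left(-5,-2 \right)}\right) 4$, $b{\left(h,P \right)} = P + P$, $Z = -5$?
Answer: $4$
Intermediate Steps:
$b{\left(h,P \right)} = 2 P$
$z{\left(A \right)} = - A^{2}$ ($z{\left(A \right)} = A^{2} \left(-1\right) = - A^{2}$)
$q = -12$ ($q = \left(2 - 5\right) 4 = \left(-3\right) 4 = -12$)
$Y{\left(O \right)} = 20 + O$ ($Y{\left(O \right)} = O - 2 \cdot 2 \left(-5\right) = O - -20 = O + 20 = 20 + O$)
$z{\left(2 \right)} + Y{\left(q \right)} = - 2^{2} + \left(20 - 12\right) = \left(-1\right) 4 + 8 = -4 + 8 = 4$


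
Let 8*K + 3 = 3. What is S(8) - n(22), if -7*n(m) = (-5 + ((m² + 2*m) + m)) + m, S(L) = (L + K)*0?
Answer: 81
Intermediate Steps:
K = 0 (K = -3/8 + (⅛)*3 = -3/8 + 3/8 = 0)
S(L) = 0 (S(L) = (L + 0)*0 = L*0 = 0)
n(m) = 5/7 - 4*m/7 - m²/7 (n(m) = -((-5 + ((m² + 2*m) + m)) + m)/7 = -((-5 + (m² + 3*m)) + m)/7 = -((-5 + m² + 3*m) + m)/7 = -(-5 + m² + 4*m)/7 = 5/7 - 4*m/7 - m²/7)
S(8) - n(22) = 0 - (5/7 - 4/7*22 - ⅐*22²) = 0 - (5/7 - 88/7 - ⅐*484) = 0 - (5/7 - 88/7 - 484/7) = 0 - 1*(-81) = 0 + 81 = 81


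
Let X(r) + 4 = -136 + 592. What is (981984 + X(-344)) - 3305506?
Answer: -2323070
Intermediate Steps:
X(r) = 452 (X(r) = -4 + (-136 + 592) = -4 + 456 = 452)
(981984 + X(-344)) - 3305506 = (981984 + 452) - 3305506 = 982436 - 3305506 = -2323070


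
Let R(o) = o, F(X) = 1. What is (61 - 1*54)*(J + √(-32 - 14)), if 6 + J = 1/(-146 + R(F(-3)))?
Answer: -6097/145 + 7*I*√46 ≈ -42.048 + 47.476*I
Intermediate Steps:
J = -871/145 (J = -6 + 1/(-146 + 1) = -6 + 1/(-145) = -6 - 1/145 = -871/145 ≈ -6.0069)
(61 - 1*54)*(J + √(-32 - 14)) = (61 - 1*54)*(-871/145 + √(-32 - 14)) = (61 - 54)*(-871/145 + √(-46)) = 7*(-871/145 + I*√46) = -6097/145 + 7*I*√46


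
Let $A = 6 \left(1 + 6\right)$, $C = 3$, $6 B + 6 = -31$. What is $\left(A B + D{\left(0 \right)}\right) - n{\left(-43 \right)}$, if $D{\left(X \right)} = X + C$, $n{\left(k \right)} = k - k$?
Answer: $-256$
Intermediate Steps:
$B = - \frac{37}{6}$ ($B = -1 + \frac{1}{6} \left(-31\right) = -1 - \frac{31}{6} = - \frac{37}{6} \approx -6.1667$)
$A = 42$ ($A = 6 \cdot 7 = 42$)
$n{\left(k \right)} = 0$
$D{\left(X \right)} = 3 + X$ ($D{\left(X \right)} = X + 3 = 3 + X$)
$\left(A B + D{\left(0 \right)}\right) - n{\left(-43 \right)} = \left(42 \left(- \frac{37}{6}\right) + \left(3 + 0\right)\right) - 0 = \left(-259 + 3\right) + 0 = -256 + 0 = -256$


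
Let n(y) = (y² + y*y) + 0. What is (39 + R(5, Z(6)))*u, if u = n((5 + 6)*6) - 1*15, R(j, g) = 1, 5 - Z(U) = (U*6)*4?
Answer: 347880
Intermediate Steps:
Z(U) = 5 - 24*U (Z(U) = 5 - U*6*4 = 5 - 6*U*4 = 5 - 24*U)
n(y) = 2*y² (n(y) = (y² + y²) + 0 = 2*y² + 0 = 2*y²)
u = 8697 (u = 2*((5 + 6)*6)² - 1*15 = 2*(11*6)² - 15 = 2*66² - 15 = 2*4356 - 15 = 8712 - 15 = 8697)
(39 + R(5, Z(6)))*u = (39 + 1)*8697 = 40*8697 = 347880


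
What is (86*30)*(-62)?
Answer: -159960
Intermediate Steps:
(86*30)*(-62) = 2580*(-62) = -159960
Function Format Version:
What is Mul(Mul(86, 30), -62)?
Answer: -159960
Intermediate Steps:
Mul(Mul(86, 30), -62) = Mul(2580, -62) = -159960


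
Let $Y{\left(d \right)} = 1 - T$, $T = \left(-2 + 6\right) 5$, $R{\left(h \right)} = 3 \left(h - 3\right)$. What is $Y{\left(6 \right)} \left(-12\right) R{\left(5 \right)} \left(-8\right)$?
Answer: $-10944$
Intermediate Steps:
$R{\left(h \right)} = -9 + 3 h$ ($R{\left(h \right)} = 3 \left(-3 + h\right) = -9 + 3 h$)
$T = 20$ ($T = 4 \cdot 5 = 20$)
$Y{\left(d \right)} = -19$ ($Y{\left(d \right)} = 1 - 20 = -19$)
$Y{\left(6 \right)} \left(-12\right) R{\left(5 \right)} \left(-8\right) = \left(-19\right) \left(-12\right) \left(-9 + 3 \cdot 5\right) \left(-8\right) = 228 \left(-9 + 15\right) \left(-8\right) = 228 \cdot 6 \left(-8\right) = 228 \left(-48\right) = -10944$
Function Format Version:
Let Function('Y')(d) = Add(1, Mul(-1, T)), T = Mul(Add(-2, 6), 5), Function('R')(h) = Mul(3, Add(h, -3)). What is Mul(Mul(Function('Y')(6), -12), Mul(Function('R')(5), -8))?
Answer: -10944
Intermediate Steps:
Function('R')(h) = Add(-9, Mul(3, h)) (Function('R')(h) = Mul(3, Add(-3, h)) = Add(-9, Mul(3, h)))
T = 20 (T = Mul(4, 5) = 20)
Function('Y')(d) = -19 (Function('Y')(d) = Add(1, Mul(-1, 20)) = Add(1, -20) = -19)
Mul(Mul(Function('Y')(6), -12), Mul(Function('R')(5), -8)) = Mul(Mul(-19, -12), Mul(Add(-9, Mul(3, 5)), -8)) = Mul(228, Mul(Add(-9, 15), -8)) = Mul(228, Mul(6, -8)) = Mul(228, -48) = -10944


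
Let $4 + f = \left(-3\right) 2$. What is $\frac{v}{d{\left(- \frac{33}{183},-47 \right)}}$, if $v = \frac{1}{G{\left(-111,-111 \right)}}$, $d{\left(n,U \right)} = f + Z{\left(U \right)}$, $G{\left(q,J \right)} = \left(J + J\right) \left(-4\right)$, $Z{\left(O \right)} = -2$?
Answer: $- \frac{1}{10656} \approx -9.3844 \cdot 10^{-5}$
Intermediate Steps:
$G{\left(q,J \right)} = - 8 J$ ($G{\left(q,J \right)} = 2 J \left(-4\right) = - 8 J$)
$f = -10$ ($f = -4 - 6 = -10$)
$d{\left(n,U \right)} = -12$ ($d{\left(n,U \right)} = -10 - 2 = -12$)
$v = \frac{1}{888}$ ($v = \frac{1}{\left(-8\right) \left(-111\right)} = \frac{1}{888} \approx 0.0011261$)
$\frac{v}{d{\left(- \frac{33}{183},-47 \right)}} = \frac{1}{888 \left(-12\right)} = \frac{1}{888} \left(- \frac{1}{12}\right) = - \frac{1}{10656}$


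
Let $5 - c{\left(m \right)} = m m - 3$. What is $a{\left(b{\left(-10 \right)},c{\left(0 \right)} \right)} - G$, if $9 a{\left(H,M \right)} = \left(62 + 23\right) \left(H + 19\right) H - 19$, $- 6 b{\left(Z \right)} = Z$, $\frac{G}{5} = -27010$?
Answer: $\frac{10965229}{81} \approx 1.3537 \cdot 10^{5}$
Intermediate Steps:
$G = -135050$ ($G = 5 \left(-27010\right) = -135050$)
$b{\left(Z \right)} = - \frac{Z}{6}$
$c{\left(m \right)} = 8 - m^{2}$ ($c{\left(m \right)} = 5 - \left(m m - 3\right) = 5 - \left(m^{2} - 3\right) = 5 - \left(-3 + m^{2}\right) = 8 - m^{2}$)
$a{\left(H,M \right)} = - \frac{19}{9} + \frac{H \left(1615 + 85 H\right)}{9}$ ($a{\left(H,M \right)} = \frac{\left(62 + 23\right) \left(H + 19\right) H - 19}{9} = \frac{85 \left(19 + H\right) H - 19}{9} = \frac{\left(1615 + 85 H\right) H - 19}{9} = \frac{H \left(1615 + 85 H\right) - 19}{9} = \frac{-19 + H \left(1615 + 85 H\right)}{9} = - \frac{19}{9} + \frac{H \left(1615 + 85 H\right)}{9}$)
$a{\left(b{\left(-10 \right)},c{\left(0 \right)} \right)} - G = \left(- \frac{19}{9} + \frac{85 \left(\left(- \frac{1}{6}\right) \left(-10\right)\right)^{2}}{9} + \frac{1615 \left(\left(- \frac{1}{6}\right) \left(-10\right)\right)}{9}\right) - -135050 = \left(- \frac{19}{9} + \frac{85 \left(\frac{5}{3}\right)^{2}}{9} + \frac{1615}{9} \cdot \frac{5}{3}\right) + 135050 = \left(- \frac{19}{9} + \frac{85}{9} \cdot \frac{25}{9} + \frac{8075}{27}\right) + 135050 = \left(- \frac{19}{9} + \frac{2125}{81} + \frac{8075}{27}\right) + 135050 = \frac{26179}{81} + 135050 = \frac{10965229}{81}$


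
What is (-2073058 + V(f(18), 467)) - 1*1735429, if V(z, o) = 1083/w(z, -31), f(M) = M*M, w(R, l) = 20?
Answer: -76168657/20 ≈ -3.8084e+6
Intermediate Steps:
f(M) = M**2
V(z, o) = 1083/20
(-2073058 + V(f(18), 467)) - 1*1735429 = (-2073058 + 1083/20) - 1*1735429 = -41460077/20 - 1735429 = -76168657/20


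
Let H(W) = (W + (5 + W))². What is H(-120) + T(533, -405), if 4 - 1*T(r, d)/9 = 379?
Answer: 51850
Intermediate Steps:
T(r, d) = -3375 (T(r, d) = 36 - 9*379 = 36 - 3411 = -3375)
H(W) = (5 + 2*W)²
H(-120) + T(533, -405) = (5 + 2*(-120))² - 3375 = (5 - 240)² - 3375 = (-235)² - 3375 = 55225 - 3375 = 51850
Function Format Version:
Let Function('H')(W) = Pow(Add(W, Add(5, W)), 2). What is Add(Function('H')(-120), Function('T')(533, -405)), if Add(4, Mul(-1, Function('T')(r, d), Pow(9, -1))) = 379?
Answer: 51850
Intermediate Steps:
Function('T')(r, d) = -3375 (Function('T')(r, d) = Add(36, Mul(-9, 379)) = Add(36, -3411) = -3375)
Function('H')(W) = Pow(Add(5, Mul(2, W)), 2)
Add(Function('H')(-120), Function('T')(533, -405)) = Add(Pow(Add(5, Mul(2, -120)), 2), -3375) = Add(Pow(Add(5, -240), 2), -3375) = Add(Pow(-235, 2), -3375) = Add(55225, -3375) = 51850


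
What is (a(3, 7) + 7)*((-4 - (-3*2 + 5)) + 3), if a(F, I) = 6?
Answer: 0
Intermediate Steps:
(a(3, 7) + 7)*((-4 - (-3*2 + 5)) + 3) = (6 + 7)*((-4 - (-3*2 + 5)) + 3) = 13*((-4 - (-6 + 5)) + 3) = 13*((-4 - 1*(-1)) + 3) = 13*((-4 + 1) + 3) = 13*(-3 + 3) = 13*0 = 0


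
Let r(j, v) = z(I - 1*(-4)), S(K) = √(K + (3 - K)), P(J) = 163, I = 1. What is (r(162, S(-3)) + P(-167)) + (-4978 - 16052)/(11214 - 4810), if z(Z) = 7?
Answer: 533825/3202 ≈ 166.72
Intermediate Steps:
S(K) = √3
r(j, v) = 7
(r(162, S(-3)) + P(-167)) + (-4978 - 16052)/(11214 - 4810) = (7 + 163) + (-4978 - 16052)/(11214 - 4810) = 170 - 21030/6404 = 170 - 21030*1/6404 = 170 - 10515/3202 = 533825/3202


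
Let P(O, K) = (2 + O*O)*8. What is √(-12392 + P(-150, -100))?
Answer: 2*√41906 ≈ 409.42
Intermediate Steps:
P(O, K) = 16 + 8*O² (P(O, K) = (2 + O²)*8 = 16 + 8*O²)
√(-12392 + P(-150, -100)) = √(-12392 + (16 + 8*(-150)²)) = √(-12392 + (16 + 8*22500)) = √(-12392 + (16 + 180000)) = √(-12392 + 180016) = √167624 = 2*√41906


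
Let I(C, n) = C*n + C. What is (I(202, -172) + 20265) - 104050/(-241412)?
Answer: -1723267537/120706 ≈ -14277.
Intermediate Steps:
I(C, n) = C + C*n
(I(202, -172) + 20265) - 104050/(-241412) = (202*(1 - 172) + 20265) - 104050/(-241412) = (202*(-171) + 20265) - 104050*(-1/241412) = (-34542 + 20265) + 52025/120706 = -14277 + 52025/120706 = -1723267537/120706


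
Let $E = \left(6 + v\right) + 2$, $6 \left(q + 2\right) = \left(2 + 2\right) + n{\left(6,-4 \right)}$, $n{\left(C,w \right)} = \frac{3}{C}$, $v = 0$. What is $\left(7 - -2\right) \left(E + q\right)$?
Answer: $\frac{243}{4} \approx 60.75$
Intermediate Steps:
$q = - \frac{5}{4}$ ($q = -2 + \frac{\left(2 + 2\right) + \frac{3}{6}}{6} = -2 + \frac{4 + 3 \cdot \frac{1}{6}}{6} = -2 + \frac{4 + \frac{1}{2}}{6} = -2 + \frac{1}{6} \cdot \frac{9}{2} = -2 + \frac{3}{4} = - \frac{5}{4} \approx -1.25$)
$E = 8$ ($E = \left(6 + 0\right) + 2 = 6 + 2 = 8$)
$\left(7 - -2\right) \left(E + q\right) = \left(7 - -2\right) \left(8 - \frac{5}{4}\right) = \left(7 + 2\right) \frac{27}{4} = 9 \cdot \frac{27}{4} = \frac{243}{4}$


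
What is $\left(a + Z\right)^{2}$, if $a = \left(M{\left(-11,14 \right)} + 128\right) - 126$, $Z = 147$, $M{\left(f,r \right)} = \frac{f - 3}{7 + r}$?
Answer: $\frac{198025}{9} \approx 22003.0$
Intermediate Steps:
$M{\left(f,r \right)} = \frac{-3 + f}{7 + r}$
$a = \frac{4}{3}$ ($a = \left(\frac{-3 - 11}{7 + 14} + 128\right) - 126 = \left(\frac{1}{21} \left(-14\right) + 128\right) - 126 = \left(- \frac{2}{3} + 128\right) - 126 = \frac{382}{3} - 126 = \frac{4}{3} \approx 1.3333$)
$\left(a + Z\right)^{2} = \left(\frac{4}{3} + 147\right)^{2} = \left(\frac{445}{3}\right)^{2} = \frac{198025}{9}$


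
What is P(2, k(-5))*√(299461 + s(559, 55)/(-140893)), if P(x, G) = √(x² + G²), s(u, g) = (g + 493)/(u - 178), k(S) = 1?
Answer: 5*√172583411922844070109/53680233 ≈ 1223.6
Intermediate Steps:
s(u, g) = (493 + g)/(-178 + u)
P(x, G) = √(G² + x²)
P(2, k(-5))*√(299461 + s(559, 55)/(-140893)) = √(1² + 2²)*√(299461 + ((493 + 55)/(-178 + 559))/(-140893)) = √(1 + 4)*√(299461 + (548/381)*(-1/140893)) = √5*√(299461 + ((1/381)*548)*(-1/140893)) = √5*√(299461 + (548/381)*(-1/140893)) = √5*√(299461 - 548/53680233) = √5*√(16075136253865/53680233) = √5*(√862917059614220350545/53680233) = 5*√172583411922844070109/53680233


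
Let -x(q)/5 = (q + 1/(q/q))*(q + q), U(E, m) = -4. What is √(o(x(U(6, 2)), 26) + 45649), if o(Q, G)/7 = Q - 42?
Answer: √44515 ≈ 210.99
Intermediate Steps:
x(q) = -10*q*(1 + q) (x(q) = -5*(q + 1/(q/q))*(q + q) = -5*(q + 1/1)*2*q = -5*(q + 1)*2*q = -5*(1 + q)*2*q = -10*q*(1 + q))
o(Q, G) = -294 + 7*Q (o(Q, G) = 7*(Q - 42) = 7*(-42 + Q) = -294 + 7*Q)
√(o(x(U(6, 2)), 26) + 45649) = √((-294 + 7*(-10*(-4)*(1 - 4))) + 45649) = √((-294 + 7*(-10*(-4)*(-3))) + 45649) = √((-294 + 7*(-120)) + 45649) = √((-294 - 840) + 45649) = √(-1134 + 45649) = √44515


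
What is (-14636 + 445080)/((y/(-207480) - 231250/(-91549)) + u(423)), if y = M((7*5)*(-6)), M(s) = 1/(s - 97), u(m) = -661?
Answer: -2510064480604568160/3839784675402491 ≈ -653.70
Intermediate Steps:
M(s) = 1/(-97 + s)
y = -1/307 (y = 1/(-97 + (7*5)*(-6)) = 1/(-97 + 35*(-6)) = 1/(-97 - 210) = 1/(-307) = -1/307 ≈ -0.0032573)
(-14636 + 445080)/((y/(-207480) - 231250/(-91549)) + u(423)) = (-14636 + 445080)/((-1/307/(-207480) - 231250/(-91549)) - 661) = 430444/((-1/307*(-1/207480) - 231250*(-1/91549)) - 661) = 430444/((1/63696360 + 231250/91549) - 661) = 430444/(14729783341549/5831338061640 - 661) = 430444/(-3839784675402491/5831338061640) = 430444*(-5831338061640/3839784675402491) = -2510064480604568160/3839784675402491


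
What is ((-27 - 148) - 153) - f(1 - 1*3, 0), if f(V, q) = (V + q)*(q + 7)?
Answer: -314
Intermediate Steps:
f(V, q) = (7 + q)*(V + q) (f(V, q) = (V + q)*(7 + q) = (7 + q)*(V + q))
((-27 - 148) - 153) - f(1 - 1*3, 0) = ((-27 - 148) - 153) - (0**2 + 7*(1 - 1*3) + 7*0 + (1 - 1*3)*0) = (-175 - 153) - (0 + 7*(1 - 3) + 0 + (1 - 3)*0) = -328 - (0 + 7*(-2) + 0 - 2*0) = -328 - (0 - 14 + 0 + 0) = -328 - 1*(-14) = -328 + 14 = -314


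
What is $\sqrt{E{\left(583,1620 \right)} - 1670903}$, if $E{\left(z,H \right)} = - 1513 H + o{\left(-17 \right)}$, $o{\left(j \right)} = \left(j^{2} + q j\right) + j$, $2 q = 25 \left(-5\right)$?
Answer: $\frac{i \sqrt{16482514}}{2} \approx 2029.9 i$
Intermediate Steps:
$q = - \frac{125}{2}$ ($q = \frac{25 \left(-5\right)}{2} = \frac{1}{2} \left(-125\right) = - \frac{125}{2} \approx -62.5$)
$o{\left(j \right)} = j^{2} - \frac{123 j}{2}$ ($o{\left(j \right)} = \left(j^{2} - \frac{125 j}{2}\right) + j = j^{2} - \frac{123 j}{2}$)
$E{\left(z,H \right)} = \frac{2669}{2} - 1513 H$ ($E{\left(z,H \right)} = - 1513 H + \frac{1}{2} \left(-17\right) \left(-123 + 2 \left(-17\right)\right) = - 1513 H + \frac{1}{2} \left(-17\right) \left(-123 - 34\right) = - 1513 H + \frac{1}{2} \left(-17\right) \left(-157\right) = - 1513 H + \frac{2669}{2} = \frac{2669}{2} - 1513 H$)
$\sqrt{E{\left(583,1620 \right)} - 1670903} = \sqrt{\left(\frac{2669}{2} - 2451060\right) - 1670903} = \sqrt{- \frac{4899451}{2} - 1670903} = \sqrt{- \frac{8241257}{2}} = \frac{i \sqrt{16482514}}{2}$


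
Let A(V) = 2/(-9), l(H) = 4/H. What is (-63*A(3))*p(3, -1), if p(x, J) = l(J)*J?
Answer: 56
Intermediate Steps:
A(V) = -2/9 (A(V) = 2*(-⅑) = -2/9)
p(x, J) = 4 (p(x, J) = (4/J)*J = 4)
(-63*A(3))*p(3, -1) = -63*(-2/9)*4 = 14*4 = 56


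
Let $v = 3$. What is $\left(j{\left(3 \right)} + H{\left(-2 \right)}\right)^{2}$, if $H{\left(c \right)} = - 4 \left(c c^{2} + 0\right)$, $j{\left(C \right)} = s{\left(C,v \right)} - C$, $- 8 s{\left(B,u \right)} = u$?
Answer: $\frac{52441}{64} \approx 819.39$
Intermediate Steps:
$s{\left(B,u \right)} = - \frac{u}{8}$
$j{\left(C \right)} = - \frac{3}{8} - C$ ($j{\left(C \right)} = \left(- \frac{1}{8}\right) 3 - C = - \frac{3}{8} - C$)
$H{\left(c \right)} = - 4 c^{3}$ ($H{\left(c \right)} = - 4 \left(c^{3} + 0\right) = - 4 c^{3}$)
$\left(j{\left(3 \right)} + H{\left(-2 \right)}\right)^{2} = \left(\left(- \frac{3}{8} - 3\right) - 4 \left(-2\right)^{3}\right)^{2} = \left(\left(- \frac{3}{8} - 3\right) - -32\right)^{2} = \left(- \frac{27}{8} + 32\right)^{2} = \left(\frac{229}{8}\right)^{2} = \frac{52441}{64}$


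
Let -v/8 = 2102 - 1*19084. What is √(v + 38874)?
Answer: √174730 ≈ 418.01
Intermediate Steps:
v = 135856 (v = -8*(2102 - 1*19084) = -8*(2102 - 19084) = -8*(-16982) = 135856)
√(v + 38874) = √(135856 + 38874) = √174730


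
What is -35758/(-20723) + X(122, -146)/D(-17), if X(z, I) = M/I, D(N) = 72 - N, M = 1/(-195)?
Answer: 90604713863/52508559090 ≈ 1.7255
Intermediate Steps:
M = -1/195 ≈ -0.0051282
X(z, I) = -1/(195*I)
-35758/(-20723) + X(122, -146)/D(-17) = -35758/(-20723) + (-1/195/(-146))/(72 - 1*(-17)) = -35758*(-1/20723) + (-1/195*(-1/146))/(72 + 17) = 35758/20723 + (1/28470)/89 = 35758/20723 + (1/28470)*(1/89) = 35758/20723 + 1/2533830 = 90604713863/52508559090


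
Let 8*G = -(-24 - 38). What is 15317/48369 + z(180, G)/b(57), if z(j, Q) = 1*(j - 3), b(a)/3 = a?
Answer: 1242280/919011 ≈ 1.3518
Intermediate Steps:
b(a) = 3*a
G = 31/4 (G = (-(-24 - 38))/8 = (-1*(-62))/8 = (1/8)*62 = 31/4 ≈ 7.7500)
z(j, Q) = -3 + j (z(j, Q) = 1*(-3 + j) = -3 + j)
15317/48369 + z(180, G)/b(57) = 15317/48369 + (-3 + 180)/((3*57)) = 15317*(1/48369) + 177/171 = 15317/48369 + 177*(1/171) = 15317/48369 + 59/57 = 1242280/919011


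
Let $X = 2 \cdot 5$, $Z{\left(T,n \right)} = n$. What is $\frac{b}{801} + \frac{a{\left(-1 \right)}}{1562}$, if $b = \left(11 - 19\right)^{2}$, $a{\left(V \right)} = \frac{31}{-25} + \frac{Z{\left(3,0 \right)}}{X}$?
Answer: $\frac{2474369}{31279050} \approx 0.079106$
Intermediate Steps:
$X = 10$
$a{\left(V \right)} = - \frac{31}{25}$ ($a{\left(V \right)} = \frac{31}{-25} + \frac{0}{10} = 31 \left(- \frac{1}{25}\right) + 0 \cdot \frac{1}{10} = - \frac{31}{25} + 0 = - \frac{31}{25}$)
$b = 64$ ($b = \left(-8\right)^{2} = 64$)
$\frac{b}{801} + \frac{a{\left(-1 \right)}}{1562} = \frac{64}{801} - \frac{31}{25 \cdot 1562} = 64 \cdot \frac{1}{801} - \frac{31}{39050} = \frac{64}{801} - \frac{31}{39050} = \frac{2474369}{31279050}$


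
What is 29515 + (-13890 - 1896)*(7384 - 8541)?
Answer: 18293917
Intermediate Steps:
29515 + (-13890 - 1896)*(7384 - 8541) = 29515 - 15786*(-1157) = 29515 + 18264402 = 18293917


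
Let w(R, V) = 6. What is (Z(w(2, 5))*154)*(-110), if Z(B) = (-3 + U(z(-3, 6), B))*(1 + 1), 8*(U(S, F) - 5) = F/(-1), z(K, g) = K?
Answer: -42350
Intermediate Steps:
U(S, F) = 5 - F/8 (U(S, F) = 5 + (F/(-1))/8 = 5 + (F*(-1))/8 = 5 + (-F)/8 = 5 - F/8)
Z(B) = 4 - B/4 (Z(B) = (-3 + (5 - B/8))*(1 + 1) = (2 - B/8)*2 = 4 - B/4)
(Z(w(2, 5))*154)*(-110) = ((4 - ¼*6)*154)*(-110) = ((4 - 3/2)*154)*(-110) = ((5/2)*154)*(-110) = 385*(-110) = -42350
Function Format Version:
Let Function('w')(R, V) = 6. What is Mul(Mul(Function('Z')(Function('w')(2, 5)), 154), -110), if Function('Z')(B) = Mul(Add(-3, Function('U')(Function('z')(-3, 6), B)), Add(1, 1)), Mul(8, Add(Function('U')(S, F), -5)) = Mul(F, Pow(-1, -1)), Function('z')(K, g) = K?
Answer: -42350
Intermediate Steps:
Function('U')(S, F) = Add(5, Mul(Rational(-1, 8), F)) (Function('U')(S, F) = Add(5, Mul(Rational(1, 8), Mul(F, Pow(-1, -1)))) = Add(5, Mul(Rational(1, 8), Mul(F, -1))) = Add(5, Mul(Rational(1, 8), Mul(-1, F))) = Add(5, Mul(Rational(-1, 8), F)))
Function('Z')(B) = Add(4, Mul(Rational(-1, 4), B)) (Function('Z')(B) = Mul(Add(-3, Add(5, Mul(Rational(-1, 8), B))), Add(1, 1)) = Mul(Add(2, Mul(Rational(-1, 8), B)), 2) = Add(4, Mul(Rational(-1, 4), B)))
Mul(Mul(Function('Z')(Function('w')(2, 5)), 154), -110) = Mul(Mul(Add(4, Mul(Rational(-1, 4), 6)), 154), -110) = Mul(Mul(Add(4, Rational(-3, 2)), 154), -110) = Mul(Mul(Rational(5, 2), 154), -110) = Mul(385, -110) = -42350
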